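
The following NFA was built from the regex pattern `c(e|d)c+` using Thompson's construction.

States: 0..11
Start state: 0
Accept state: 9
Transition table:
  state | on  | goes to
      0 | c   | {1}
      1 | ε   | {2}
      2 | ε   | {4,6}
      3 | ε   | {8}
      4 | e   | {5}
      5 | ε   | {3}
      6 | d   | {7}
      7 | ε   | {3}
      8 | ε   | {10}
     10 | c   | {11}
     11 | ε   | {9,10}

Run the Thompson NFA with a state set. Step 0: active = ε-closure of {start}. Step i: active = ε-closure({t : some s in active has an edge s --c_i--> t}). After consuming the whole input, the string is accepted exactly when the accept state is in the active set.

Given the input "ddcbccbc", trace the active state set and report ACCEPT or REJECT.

S₀ = ε-closure({0}) = {0}
'd' @ 1: {}  — state set empty
rest 'dcbccbc' ignored (set empty)
after full input: {}  (accept=9 not in)

Answer: REJECT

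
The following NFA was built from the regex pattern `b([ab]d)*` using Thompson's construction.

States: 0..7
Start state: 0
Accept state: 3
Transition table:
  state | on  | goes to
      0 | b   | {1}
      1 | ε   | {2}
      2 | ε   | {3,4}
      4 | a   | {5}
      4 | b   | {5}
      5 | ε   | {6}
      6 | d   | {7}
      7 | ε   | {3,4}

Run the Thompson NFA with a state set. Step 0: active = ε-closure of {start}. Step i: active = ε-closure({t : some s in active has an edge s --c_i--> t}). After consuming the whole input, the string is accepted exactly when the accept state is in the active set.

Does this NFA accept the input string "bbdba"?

Answer: REJECT

Steps:
initial (ε-close {0}): {0}
'b' @ 1: {1,2,3,4}  ✓accept
'b' @ 2: {5,6}
'd' @ 3: {3,4,7}  ✓accept
'b' @ 4: {5,6}
'a' @ 5: {}  — no active states
final: {}; accept 3 not in set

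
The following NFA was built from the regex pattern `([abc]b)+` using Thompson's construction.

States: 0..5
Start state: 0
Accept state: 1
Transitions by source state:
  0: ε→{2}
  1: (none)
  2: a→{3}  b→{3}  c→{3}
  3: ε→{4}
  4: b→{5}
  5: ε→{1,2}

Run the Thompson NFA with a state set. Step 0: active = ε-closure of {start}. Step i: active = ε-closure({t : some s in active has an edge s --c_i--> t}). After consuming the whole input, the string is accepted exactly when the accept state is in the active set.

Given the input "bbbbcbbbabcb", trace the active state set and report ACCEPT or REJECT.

Answer: ACCEPT

Steps:
start: ε-closure({0}) = {0,2}
'b' @ 1: {3,4}
'b' @ 2: {1,2,5}  (accept∈set)
'b' @ 3: {3,4}
'b' @ 4: {1,2,5}  (accept∈set)
'c' @ 5: {3,4}
'b' @ 6: {1,2,5}  (accept∈set)
'b' @ 7: {3,4}
'b' @ 8: {1,2,5}  (accept∈set)
'a' @ 9: {3,4}
'b' @ 10: {1,2,5}  (accept∈set)
'c' @ 11: {3,4}
'b' @ 12: {1,2,5}  (accept∈set)
final: {1,2,5}; accept 1 in set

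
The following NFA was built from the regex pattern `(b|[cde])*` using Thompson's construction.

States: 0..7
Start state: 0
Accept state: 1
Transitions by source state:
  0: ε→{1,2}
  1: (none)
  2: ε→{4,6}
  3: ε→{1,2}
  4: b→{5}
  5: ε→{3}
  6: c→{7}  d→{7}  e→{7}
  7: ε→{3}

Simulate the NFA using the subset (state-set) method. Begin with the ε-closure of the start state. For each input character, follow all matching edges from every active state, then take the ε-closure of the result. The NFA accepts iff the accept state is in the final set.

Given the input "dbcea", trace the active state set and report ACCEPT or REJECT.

Answer: REJECT

Steps:
start: ε-closure({0}) = {0,1,2,4,6}
'd' @ 1: {1,2,3,4,6,7}  (accept∈set)
'b' @ 2: {1,2,3,4,5,6}  (accept∈set)
'c' @ 3: {1,2,3,4,6,7}  (accept∈set)
'e' @ 4: {1,2,3,4,6,7}  (accept∈set)
'a' @ 5: {}  — state set empty
after full input: {}  (accept=1 not in)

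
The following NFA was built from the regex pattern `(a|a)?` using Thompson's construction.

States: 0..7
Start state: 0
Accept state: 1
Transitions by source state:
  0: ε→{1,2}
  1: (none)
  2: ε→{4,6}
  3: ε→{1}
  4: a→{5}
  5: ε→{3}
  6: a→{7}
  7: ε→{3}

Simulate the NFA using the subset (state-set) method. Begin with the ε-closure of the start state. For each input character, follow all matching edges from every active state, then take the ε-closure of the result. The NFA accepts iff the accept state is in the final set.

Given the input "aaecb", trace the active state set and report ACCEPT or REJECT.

start: ε-closure({0}) = {0,1,2,4,6}
'a' @ 1: {1,3,5,7}  ✓accept
'a' @ 2: {}  — dead — no transitions
rest 'ecb' ignored (set empty)
after full input: {}  (accept=1 not in)

Answer: REJECT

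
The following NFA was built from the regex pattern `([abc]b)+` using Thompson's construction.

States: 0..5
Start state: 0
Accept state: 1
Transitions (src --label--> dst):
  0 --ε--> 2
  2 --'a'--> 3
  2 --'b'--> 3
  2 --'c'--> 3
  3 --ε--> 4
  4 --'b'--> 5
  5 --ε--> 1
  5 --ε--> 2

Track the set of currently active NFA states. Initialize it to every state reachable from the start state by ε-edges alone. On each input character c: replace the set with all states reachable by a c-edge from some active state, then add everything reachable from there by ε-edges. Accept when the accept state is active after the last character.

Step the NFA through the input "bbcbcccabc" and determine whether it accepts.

start: ε-closure({0}) = {0,2}
'b' @ 1: {3,4}
'b' @ 2: {1,2,5}  (accept∈set)
'c' @ 3: {3,4}
'b' @ 4: {1,2,5}  (accept∈set)
'c' @ 5: {3,4}
'c' @ 6: {}  — state set empty
rest 'cabc' ignored (set empty)
end set {} — state 1 not in

Answer: REJECT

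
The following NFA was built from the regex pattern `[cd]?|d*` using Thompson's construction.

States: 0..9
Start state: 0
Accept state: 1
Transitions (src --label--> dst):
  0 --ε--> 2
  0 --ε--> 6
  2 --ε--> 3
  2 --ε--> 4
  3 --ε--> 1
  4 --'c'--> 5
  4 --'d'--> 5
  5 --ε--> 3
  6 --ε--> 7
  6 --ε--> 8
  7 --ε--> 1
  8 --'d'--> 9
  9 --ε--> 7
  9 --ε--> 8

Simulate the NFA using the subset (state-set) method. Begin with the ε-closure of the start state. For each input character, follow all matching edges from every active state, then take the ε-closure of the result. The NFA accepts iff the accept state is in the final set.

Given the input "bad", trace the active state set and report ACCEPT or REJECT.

initial (ε-close {0}): {0,1,2,3,4,6,7,8}
'b' @ 1: {}  — dead — no transitions
rest 'ad' ignored (set empty)
end set {} — state 1 not in

Answer: REJECT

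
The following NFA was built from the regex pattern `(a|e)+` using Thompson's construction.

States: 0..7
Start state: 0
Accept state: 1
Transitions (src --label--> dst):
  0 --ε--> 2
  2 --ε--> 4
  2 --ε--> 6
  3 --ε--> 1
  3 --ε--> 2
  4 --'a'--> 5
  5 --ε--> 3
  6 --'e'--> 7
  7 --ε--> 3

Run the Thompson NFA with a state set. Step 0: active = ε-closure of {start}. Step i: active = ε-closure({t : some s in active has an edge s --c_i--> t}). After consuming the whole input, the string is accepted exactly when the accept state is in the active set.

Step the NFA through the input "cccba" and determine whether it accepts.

initial (ε-close {0}): {0,2,4,6}
'c' @ 1: {}  — state set empty
rest 'ccba' ignored (set empty)
after full input: {}  (accept=1 not in)

Answer: REJECT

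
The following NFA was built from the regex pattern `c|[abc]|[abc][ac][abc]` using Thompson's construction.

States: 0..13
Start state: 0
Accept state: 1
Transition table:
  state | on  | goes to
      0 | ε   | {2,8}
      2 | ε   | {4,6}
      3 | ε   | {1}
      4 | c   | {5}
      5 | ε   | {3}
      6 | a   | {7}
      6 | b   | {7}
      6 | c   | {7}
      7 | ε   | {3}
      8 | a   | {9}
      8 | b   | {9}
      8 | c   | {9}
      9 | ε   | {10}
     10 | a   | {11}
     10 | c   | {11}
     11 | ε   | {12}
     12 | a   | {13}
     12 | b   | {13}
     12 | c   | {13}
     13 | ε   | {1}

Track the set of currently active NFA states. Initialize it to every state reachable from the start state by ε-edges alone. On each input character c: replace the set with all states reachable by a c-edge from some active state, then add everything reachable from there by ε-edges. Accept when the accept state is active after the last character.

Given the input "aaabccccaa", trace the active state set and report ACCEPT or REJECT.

initial (ε-close {0}): {0,2,4,6,8}
'a' @ 1: {1,3,7,9,10}  ✓accept
'a' @ 2: {11,12}
'a' @ 3: {1,13}  ✓accept
'b' @ 4: {}  — dead — no transitions
rest 'ccccaa' ignored (set empty)
after full input: {}  (accept=1 not in)

Answer: REJECT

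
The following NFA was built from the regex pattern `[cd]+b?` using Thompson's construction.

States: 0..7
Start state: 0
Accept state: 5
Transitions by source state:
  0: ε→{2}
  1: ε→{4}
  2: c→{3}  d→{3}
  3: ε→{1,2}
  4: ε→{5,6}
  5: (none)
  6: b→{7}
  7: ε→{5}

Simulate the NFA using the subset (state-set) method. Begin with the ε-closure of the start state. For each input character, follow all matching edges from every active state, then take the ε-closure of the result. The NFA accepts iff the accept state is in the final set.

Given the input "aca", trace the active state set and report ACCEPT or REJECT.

Answer: REJECT

Trace:
S₀ = ε-closure({0}) = {0,2}
'a' @ 1: {}  — no active states
rest 'ca' ignored (set empty)
end set {} — state 5 not in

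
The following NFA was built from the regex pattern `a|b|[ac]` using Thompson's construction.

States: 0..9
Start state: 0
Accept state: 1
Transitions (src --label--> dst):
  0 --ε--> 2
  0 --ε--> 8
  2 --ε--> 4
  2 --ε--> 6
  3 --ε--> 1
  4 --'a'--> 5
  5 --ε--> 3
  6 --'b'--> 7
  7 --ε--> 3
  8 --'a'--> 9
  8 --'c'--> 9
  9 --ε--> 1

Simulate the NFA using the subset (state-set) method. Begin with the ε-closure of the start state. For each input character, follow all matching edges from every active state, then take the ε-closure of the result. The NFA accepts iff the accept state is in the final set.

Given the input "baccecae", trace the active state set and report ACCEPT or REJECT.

Answer: REJECT

Steps:
initial (ε-close {0}): {0,2,4,6,8}
'b' @ 1: {1,3,7}  [accepting]
'a' @ 2: {}  — state set empty
rest 'ccecae' ignored (set empty)
end set {} — state 1 not in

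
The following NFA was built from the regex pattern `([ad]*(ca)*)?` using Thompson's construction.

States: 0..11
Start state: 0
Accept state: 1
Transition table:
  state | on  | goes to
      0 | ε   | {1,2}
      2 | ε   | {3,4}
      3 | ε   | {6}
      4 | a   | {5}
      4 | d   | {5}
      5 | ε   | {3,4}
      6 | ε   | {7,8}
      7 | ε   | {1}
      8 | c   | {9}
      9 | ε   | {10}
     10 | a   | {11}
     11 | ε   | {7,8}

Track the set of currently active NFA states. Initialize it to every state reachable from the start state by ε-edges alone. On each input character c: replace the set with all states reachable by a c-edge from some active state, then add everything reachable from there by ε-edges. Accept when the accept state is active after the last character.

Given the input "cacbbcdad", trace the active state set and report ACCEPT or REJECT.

start: ε-closure({0}) = {0,1,2,3,4,6,7,8}
'c' @ 1: {9,10}
'a' @ 2: {1,7,8,11}  ✓accept
'c' @ 3: {9,10}
'b' @ 4: {}  — state set empty
rest 'bcdad' ignored (set empty)
after full input: {}  (accept=1 not in)

Answer: REJECT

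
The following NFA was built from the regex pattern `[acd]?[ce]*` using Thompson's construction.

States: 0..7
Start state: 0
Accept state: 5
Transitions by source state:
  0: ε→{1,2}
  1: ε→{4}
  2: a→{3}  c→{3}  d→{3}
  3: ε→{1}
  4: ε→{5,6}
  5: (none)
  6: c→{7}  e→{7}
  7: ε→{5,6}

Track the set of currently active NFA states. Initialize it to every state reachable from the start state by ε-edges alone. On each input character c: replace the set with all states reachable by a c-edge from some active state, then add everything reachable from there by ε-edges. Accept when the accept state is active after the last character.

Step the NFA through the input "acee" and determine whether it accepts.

Answer: ACCEPT

Derivation:
S₀ = ε-closure({0}) = {0,1,2,4,5,6}
'a' @ 1: {1,3,4,5,6}  ✓accept
'c' @ 2: {5,6,7}  ✓accept
'e' @ 3: {5,6,7}  ✓accept
'e' @ 4: {5,6,7}  ✓accept
after full input: {5,6,7}  (accept=5 in)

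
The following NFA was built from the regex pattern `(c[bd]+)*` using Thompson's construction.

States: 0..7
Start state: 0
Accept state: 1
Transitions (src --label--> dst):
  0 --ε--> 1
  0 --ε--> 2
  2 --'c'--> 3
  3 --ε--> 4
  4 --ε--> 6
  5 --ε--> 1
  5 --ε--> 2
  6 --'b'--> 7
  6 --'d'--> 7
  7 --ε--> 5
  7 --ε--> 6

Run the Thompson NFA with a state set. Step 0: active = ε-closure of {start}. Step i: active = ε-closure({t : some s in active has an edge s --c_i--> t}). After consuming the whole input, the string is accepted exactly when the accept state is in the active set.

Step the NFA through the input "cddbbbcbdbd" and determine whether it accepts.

initial (ε-close {0}): {0,1,2}
'c' @ 1: {3,4,6}
'd' @ 2: {1,2,5,6,7}  (accept∈set)
'd' @ 3: {1,2,5,6,7}  (accept∈set)
'b' @ 4: {1,2,5,6,7}  (accept∈set)
'b' @ 5: {1,2,5,6,7}  (accept∈set)
'b' @ 6: {1,2,5,6,7}  (accept∈set)
'c' @ 7: {3,4,6}
'b' @ 8: {1,2,5,6,7}  (accept∈set)
'd' @ 9: {1,2,5,6,7}  (accept∈set)
'b' @ 10: {1,2,5,6,7}  (accept∈set)
'd' @ 11: {1,2,5,6,7}  (accept∈set)
end set {1,2,5,6,7} — state 1 in

Answer: ACCEPT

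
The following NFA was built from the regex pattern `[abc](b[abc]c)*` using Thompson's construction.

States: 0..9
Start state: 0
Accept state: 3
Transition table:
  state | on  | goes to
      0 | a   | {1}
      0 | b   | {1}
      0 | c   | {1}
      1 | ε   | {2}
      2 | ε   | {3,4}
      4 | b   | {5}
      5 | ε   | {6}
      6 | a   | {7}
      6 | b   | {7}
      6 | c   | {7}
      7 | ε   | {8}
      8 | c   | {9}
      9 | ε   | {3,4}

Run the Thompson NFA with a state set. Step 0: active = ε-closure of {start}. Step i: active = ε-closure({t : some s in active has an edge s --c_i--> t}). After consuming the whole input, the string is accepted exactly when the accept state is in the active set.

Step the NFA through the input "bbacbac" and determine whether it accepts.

Answer: ACCEPT

Derivation:
initial (ε-close {0}): {0}
'b' @ 1: {1,2,3,4}  (accept∈set)
'b' @ 2: {5,6}
'a' @ 3: {7,8}
'c' @ 4: {3,4,9}  (accept∈set)
'b' @ 5: {5,6}
'a' @ 6: {7,8}
'c' @ 7: {3,4,9}  (accept∈set)
final: {3,4,9}; accept 3 in set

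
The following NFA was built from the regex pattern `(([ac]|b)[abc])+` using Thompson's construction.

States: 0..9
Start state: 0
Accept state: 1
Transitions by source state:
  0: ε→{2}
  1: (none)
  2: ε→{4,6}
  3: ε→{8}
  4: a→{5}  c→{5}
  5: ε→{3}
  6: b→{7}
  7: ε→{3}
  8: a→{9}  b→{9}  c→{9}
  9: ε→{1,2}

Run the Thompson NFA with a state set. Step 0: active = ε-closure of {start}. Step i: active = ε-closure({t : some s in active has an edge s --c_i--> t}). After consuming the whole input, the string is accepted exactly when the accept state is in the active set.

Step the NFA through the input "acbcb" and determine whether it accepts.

Answer: REJECT

Derivation:
initial (ε-close {0}): {0,2,4,6}
'a' @ 1: {3,5,8}
'c' @ 2: {1,2,4,6,9}  [accepting]
'b' @ 3: {3,7,8}
'c' @ 4: {1,2,4,6,9}  [accepting]
'b' @ 5: {3,7,8}
end set {3,7,8} — state 1 not in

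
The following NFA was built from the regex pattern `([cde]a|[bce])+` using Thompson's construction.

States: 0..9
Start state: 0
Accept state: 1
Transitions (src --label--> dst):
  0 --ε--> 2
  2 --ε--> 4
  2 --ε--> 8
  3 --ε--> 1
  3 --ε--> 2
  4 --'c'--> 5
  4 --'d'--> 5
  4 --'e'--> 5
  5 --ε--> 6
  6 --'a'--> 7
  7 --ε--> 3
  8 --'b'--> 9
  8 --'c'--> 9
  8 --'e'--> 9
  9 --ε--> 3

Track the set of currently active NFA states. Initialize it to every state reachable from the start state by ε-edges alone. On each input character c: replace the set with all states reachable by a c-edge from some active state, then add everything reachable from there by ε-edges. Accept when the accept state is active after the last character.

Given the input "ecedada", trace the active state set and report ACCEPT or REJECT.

Answer: ACCEPT

Steps:
start: ε-closure({0}) = {0,2,4,8}
'e' @ 1: {1,2,3,4,5,6,8,9}  ✓accept
'c' @ 2: {1,2,3,4,5,6,8,9}  ✓accept
'e' @ 3: {1,2,3,4,5,6,8,9}  ✓accept
'd' @ 4: {5,6}
'a' @ 5: {1,2,3,4,7,8}  ✓accept
'd' @ 6: {5,6}
'a' @ 7: {1,2,3,4,7,8}  ✓accept
final: {1,2,3,4,7,8}; accept 1 in set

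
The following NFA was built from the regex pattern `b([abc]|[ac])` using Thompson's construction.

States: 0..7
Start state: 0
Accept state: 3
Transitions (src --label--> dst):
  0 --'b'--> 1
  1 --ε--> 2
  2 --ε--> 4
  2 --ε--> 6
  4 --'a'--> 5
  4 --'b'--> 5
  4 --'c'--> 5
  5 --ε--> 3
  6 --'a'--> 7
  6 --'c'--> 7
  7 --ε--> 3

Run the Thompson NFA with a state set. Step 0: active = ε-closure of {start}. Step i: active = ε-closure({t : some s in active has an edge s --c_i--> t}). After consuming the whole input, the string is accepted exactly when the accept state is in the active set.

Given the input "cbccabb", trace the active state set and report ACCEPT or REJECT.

S₀ = ε-closure({0}) = {0}
'c' @ 1: {}  — state set empty
rest 'bccabb' ignored (set empty)
end set {} — state 3 not in

Answer: REJECT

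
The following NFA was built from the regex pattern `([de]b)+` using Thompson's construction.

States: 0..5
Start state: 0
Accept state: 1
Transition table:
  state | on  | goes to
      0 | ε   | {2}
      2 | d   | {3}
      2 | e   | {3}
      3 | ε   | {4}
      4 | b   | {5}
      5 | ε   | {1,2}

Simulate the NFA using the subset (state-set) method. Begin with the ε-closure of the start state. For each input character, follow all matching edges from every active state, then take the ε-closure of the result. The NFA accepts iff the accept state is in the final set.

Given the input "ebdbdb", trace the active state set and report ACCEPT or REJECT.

Answer: ACCEPT

Steps:
S₀ = ε-closure({0}) = {0,2}
'e' @ 1: {3,4}
'b' @ 2: {1,2,5}  (accept∈set)
'd' @ 3: {3,4}
'b' @ 4: {1,2,5}  (accept∈set)
'd' @ 5: {3,4}
'b' @ 6: {1,2,5}  (accept∈set)
end set {1,2,5} — state 1 in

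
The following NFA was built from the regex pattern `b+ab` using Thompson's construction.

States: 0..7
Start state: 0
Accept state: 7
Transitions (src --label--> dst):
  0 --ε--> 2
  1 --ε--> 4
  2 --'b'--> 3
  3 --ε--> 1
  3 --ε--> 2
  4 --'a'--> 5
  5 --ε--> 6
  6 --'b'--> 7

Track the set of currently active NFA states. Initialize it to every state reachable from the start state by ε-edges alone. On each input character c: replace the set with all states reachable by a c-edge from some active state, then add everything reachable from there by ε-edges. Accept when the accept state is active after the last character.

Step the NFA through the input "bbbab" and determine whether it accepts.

start: ε-closure({0}) = {0,2}
'b' @ 1: {1,2,3,4}
'b' @ 2: {1,2,3,4}
'b' @ 3: {1,2,3,4}
'a' @ 4: {5,6}
'b' @ 5: {7}  [accepting]
final: {7}; accept 7 in set

Answer: ACCEPT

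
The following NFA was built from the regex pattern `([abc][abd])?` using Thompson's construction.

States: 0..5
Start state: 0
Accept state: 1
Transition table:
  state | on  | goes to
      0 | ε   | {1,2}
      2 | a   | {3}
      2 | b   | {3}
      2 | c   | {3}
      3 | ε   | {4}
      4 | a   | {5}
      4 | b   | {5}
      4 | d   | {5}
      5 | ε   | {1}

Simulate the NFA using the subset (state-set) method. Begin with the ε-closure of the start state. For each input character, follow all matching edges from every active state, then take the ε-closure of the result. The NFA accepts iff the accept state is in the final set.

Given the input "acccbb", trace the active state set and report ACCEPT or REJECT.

initial (ε-close {0}): {0,1,2}
'a' @ 1: {3,4}
'c' @ 2: {}  — no active states
rest 'ccbb' ignored (set empty)
final: {}; accept 1 not in set

Answer: REJECT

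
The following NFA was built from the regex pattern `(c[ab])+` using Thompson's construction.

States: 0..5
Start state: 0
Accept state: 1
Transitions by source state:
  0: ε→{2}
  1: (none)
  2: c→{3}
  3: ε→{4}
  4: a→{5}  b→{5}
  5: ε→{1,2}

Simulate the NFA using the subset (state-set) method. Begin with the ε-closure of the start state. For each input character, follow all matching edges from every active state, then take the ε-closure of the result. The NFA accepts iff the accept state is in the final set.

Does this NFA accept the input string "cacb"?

Answer: ACCEPT

Derivation:
start: ε-closure({0}) = {0,2}
'c' @ 1: {3,4}
'a' @ 2: {1,2,5}  (accept∈set)
'c' @ 3: {3,4}
'b' @ 4: {1,2,5}  (accept∈set)
after full input: {1,2,5}  (accept=1 in)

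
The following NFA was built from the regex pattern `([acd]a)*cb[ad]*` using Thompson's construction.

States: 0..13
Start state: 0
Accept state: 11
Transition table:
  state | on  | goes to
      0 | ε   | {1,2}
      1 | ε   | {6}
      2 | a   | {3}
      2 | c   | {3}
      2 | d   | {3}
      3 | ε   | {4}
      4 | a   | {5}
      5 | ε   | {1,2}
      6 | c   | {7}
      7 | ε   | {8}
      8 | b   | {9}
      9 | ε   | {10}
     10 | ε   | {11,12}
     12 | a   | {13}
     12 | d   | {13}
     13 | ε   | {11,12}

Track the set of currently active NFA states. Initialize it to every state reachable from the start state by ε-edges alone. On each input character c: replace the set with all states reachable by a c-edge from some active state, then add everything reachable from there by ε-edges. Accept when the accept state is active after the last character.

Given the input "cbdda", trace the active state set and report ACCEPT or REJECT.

Answer: ACCEPT

Derivation:
initial (ε-close {0}): {0,1,2,6}
'c' @ 1: {3,4,7,8}
'b' @ 2: {9,10,11,12}  [accepting]
'd' @ 3: {11,12,13}  [accepting]
'd' @ 4: {11,12,13}  [accepting]
'a' @ 5: {11,12,13}  [accepting]
after full input: {11,12,13}  (accept=11 in)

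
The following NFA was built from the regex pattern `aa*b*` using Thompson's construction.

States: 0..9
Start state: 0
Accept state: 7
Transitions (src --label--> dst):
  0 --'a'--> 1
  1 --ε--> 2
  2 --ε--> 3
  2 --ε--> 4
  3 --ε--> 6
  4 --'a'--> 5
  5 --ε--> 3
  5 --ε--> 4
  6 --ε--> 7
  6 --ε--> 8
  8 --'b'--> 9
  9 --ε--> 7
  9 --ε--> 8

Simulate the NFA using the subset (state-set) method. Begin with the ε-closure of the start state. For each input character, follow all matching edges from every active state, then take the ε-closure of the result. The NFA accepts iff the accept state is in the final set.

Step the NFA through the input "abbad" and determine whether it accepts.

start: ε-closure({0}) = {0}
'a' @ 1: {1,2,3,4,6,7,8}  (accept∈set)
'b' @ 2: {7,8,9}  (accept∈set)
'b' @ 3: {7,8,9}  (accept∈set)
'a' @ 4: {}  — state set empty
rest 'd' ignored (set empty)
end set {} — state 7 not in

Answer: REJECT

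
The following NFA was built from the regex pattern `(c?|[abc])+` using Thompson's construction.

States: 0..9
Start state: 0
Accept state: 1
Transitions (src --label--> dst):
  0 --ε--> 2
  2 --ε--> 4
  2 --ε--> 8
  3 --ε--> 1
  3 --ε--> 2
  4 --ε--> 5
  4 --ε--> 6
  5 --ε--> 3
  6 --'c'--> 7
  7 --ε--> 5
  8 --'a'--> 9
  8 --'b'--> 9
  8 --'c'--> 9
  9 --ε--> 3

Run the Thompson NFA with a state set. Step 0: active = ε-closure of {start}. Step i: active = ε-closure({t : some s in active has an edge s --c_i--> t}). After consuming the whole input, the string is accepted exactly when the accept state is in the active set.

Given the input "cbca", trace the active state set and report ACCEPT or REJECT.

initial (ε-close {0}): {0,1,2,3,4,5,6,8}
'c' @ 1: {1,2,3,4,5,6,7,8,9}  ✓accept
'b' @ 2: {1,2,3,4,5,6,8,9}  ✓accept
'c' @ 3: {1,2,3,4,5,6,7,8,9}  ✓accept
'a' @ 4: {1,2,3,4,5,6,8,9}  ✓accept
after full input: {1,2,3,4,5,6,8,9}  (accept=1 in)

Answer: ACCEPT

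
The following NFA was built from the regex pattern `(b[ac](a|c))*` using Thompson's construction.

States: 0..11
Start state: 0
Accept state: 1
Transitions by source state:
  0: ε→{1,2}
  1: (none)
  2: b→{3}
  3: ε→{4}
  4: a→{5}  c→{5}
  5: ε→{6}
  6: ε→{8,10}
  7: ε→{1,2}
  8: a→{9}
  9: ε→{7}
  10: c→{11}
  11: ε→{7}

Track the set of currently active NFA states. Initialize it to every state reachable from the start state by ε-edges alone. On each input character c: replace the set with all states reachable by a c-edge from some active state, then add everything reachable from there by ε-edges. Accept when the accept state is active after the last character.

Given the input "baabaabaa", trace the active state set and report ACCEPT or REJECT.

Answer: ACCEPT

Trace:
initial (ε-close {0}): {0,1,2}
'b' @ 1: {3,4}
'a' @ 2: {5,6,8,10}
'a' @ 3: {1,2,7,9}  (accept∈set)
'b' @ 4: {3,4}
'a' @ 5: {5,6,8,10}
'a' @ 6: {1,2,7,9}  (accept∈set)
'b' @ 7: {3,4}
'a' @ 8: {5,6,8,10}
'a' @ 9: {1,2,7,9}  (accept∈set)
end set {1,2,7,9} — state 1 in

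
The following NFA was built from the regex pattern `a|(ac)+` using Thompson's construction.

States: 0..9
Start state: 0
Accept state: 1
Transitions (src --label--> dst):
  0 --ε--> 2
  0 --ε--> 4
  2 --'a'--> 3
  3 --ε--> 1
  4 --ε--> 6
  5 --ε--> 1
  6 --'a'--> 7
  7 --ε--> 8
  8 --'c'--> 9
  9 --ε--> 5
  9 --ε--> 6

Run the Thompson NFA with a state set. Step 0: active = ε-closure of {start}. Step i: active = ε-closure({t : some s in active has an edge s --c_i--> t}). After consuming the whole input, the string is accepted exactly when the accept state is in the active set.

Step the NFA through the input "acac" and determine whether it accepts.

initial (ε-close {0}): {0,2,4,6}
'a' @ 1: {1,3,7,8}  (accept∈set)
'c' @ 2: {1,5,6,9}  (accept∈set)
'a' @ 3: {7,8}
'c' @ 4: {1,5,6,9}  (accept∈set)
final: {1,5,6,9}; accept 1 in set

Answer: ACCEPT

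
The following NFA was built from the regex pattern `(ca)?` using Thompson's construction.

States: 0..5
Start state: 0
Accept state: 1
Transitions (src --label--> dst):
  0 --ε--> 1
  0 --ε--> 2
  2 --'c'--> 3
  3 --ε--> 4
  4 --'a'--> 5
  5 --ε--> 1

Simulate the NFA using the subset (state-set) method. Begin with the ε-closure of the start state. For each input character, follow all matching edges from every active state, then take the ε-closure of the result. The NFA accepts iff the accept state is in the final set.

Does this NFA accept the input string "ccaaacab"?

start: ε-closure({0}) = {0,1,2}
'c' @ 1: {3,4}
'c' @ 2: {}  — state set empty
rest 'aaacab' ignored (set empty)
final: {}; accept 1 not in set

Answer: REJECT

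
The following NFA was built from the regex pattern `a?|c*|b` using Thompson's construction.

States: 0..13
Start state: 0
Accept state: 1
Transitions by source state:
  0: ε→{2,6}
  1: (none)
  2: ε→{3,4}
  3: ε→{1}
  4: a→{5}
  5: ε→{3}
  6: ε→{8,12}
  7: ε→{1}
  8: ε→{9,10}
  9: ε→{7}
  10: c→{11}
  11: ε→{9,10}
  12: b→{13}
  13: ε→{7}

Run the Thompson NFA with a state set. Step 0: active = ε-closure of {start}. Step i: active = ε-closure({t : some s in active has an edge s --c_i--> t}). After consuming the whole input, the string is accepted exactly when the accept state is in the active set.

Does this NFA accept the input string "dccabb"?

Answer: REJECT

Steps:
S₀ = ε-closure({0}) = {0,1,2,3,4,6,7,8,9,10,12}
'd' @ 1: {}  — state set empty
rest 'ccabb' ignored (set empty)
after full input: {}  (accept=1 not in)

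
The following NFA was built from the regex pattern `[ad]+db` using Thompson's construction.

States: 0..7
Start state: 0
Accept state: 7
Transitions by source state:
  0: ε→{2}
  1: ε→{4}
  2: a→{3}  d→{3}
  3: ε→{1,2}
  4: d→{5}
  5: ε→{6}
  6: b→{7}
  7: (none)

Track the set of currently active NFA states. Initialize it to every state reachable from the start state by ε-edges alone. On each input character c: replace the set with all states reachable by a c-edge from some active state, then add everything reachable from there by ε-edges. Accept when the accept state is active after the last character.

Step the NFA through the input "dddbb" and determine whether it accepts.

start: ε-closure({0}) = {0,2}
'd' @ 1: {1,2,3,4}
'd' @ 2: {1,2,3,4,5,6}
'd' @ 3: {1,2,3,4,5,6}
'b' @ 4: {7}  [accepting]
'b' @ 5: {}  — no active states
final: {}; accept 7 not in set

Answer: REJECT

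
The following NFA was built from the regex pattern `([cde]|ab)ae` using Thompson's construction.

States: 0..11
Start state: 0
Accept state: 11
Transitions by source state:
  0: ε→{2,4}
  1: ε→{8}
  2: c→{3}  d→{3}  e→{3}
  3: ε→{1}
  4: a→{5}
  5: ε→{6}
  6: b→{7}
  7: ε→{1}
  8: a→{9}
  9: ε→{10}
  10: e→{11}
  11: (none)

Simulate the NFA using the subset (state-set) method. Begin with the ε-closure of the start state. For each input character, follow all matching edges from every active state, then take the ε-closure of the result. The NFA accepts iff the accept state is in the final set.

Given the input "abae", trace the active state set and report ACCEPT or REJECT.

S₀ = ε-closure({0}) = {0,2,4}
'a' @ 1: {5,6}
'b' @ 2: {1,7,8}
'a' @ 3: {9,10}
'e' @ 4: {11}  [accepting]
after full input: {11}  (accept=11 in)

Answer: ACCEPT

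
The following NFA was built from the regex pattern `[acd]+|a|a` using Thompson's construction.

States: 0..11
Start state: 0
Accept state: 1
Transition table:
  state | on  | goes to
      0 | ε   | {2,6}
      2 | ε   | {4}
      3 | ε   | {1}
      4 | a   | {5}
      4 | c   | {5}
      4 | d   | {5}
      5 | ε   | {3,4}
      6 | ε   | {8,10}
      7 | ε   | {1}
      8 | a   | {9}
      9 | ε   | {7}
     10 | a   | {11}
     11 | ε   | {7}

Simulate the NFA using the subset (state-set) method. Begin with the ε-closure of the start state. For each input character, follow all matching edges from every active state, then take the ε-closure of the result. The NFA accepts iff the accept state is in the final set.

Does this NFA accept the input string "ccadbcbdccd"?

S₀ = ε-closure({0}) = {0,2,4,6,8,10}
'c' @ 1: {1,3,4,5}  [accepting]
'c' @ 2: {1,3,4,5}  [accepting]
'a' @ 3: {1,3,4,5}  [accepting]
'd' @ 4: {1,3,4,5}  [accepting]
'b' @ 5: {}  — no active states
rest 'cbdccd' ignored (set empty)
after full input: {}  (accept=1 not in)

Answer: REJECT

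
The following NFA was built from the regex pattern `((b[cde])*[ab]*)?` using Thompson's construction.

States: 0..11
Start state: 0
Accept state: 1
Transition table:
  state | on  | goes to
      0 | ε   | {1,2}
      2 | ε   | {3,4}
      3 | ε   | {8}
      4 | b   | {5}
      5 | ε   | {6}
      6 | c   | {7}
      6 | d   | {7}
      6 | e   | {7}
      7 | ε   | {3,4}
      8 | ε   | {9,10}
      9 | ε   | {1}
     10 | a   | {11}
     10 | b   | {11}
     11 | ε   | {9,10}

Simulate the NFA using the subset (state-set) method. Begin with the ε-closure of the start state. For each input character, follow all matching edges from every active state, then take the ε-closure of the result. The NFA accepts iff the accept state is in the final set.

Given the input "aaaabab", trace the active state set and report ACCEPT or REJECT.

Answer: ACCEPT

Derivation:
S₀ = ε-closure({0}) = {0,1,2,3,4,8,9,10}
'a' @ 1: {1,9,10,11}  ✓accept
'a' @ 2: {1,9,10,11}  ✓accept
'a' @ 3: {1,9,10,11}  ✓accept
'a' @ 4: {1,9,10,11}  ✓accept
'b' @ 5: {1,9,10,11}  ✓accept
'a' @ 6: {1,9,10,11}  ✓accept
'b' @ 7: {1,9,10,11}  ✓accept
after full input: {1,9,10,11}  (accept=1 in)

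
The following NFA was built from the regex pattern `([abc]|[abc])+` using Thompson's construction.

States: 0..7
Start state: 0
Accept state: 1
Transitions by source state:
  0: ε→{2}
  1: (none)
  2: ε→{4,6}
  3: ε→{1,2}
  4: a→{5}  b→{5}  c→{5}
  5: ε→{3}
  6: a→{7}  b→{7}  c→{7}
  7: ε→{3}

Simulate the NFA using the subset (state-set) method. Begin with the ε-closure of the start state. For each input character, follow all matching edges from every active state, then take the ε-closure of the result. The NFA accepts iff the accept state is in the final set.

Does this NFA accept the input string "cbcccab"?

initial (ε-close {0}): {0,2,4,6}
'c' @ 1: {1,2,3,4,5,6,7}  [accepting]
'b' @ 2: {1,2,3,4,5,6,7}  [accepting]
'c' @ 3: {1,2,3,4,5,6,7}  [accepting]
'c' @ 4: {1,2,3,4,5,6,7}  [accepting]
'c' @ 5: {1,2,3,4,5,6,7}  [accepting]
'a' @ 6: {1,2,3,4,5,6,7}  [accepting]
'b' @ 7: {1,2,3,4,5,6,7}  [accepting]
after full input: {1,2,3,4,5,6,7}  (accept=1 in)

Answer: ACCEPT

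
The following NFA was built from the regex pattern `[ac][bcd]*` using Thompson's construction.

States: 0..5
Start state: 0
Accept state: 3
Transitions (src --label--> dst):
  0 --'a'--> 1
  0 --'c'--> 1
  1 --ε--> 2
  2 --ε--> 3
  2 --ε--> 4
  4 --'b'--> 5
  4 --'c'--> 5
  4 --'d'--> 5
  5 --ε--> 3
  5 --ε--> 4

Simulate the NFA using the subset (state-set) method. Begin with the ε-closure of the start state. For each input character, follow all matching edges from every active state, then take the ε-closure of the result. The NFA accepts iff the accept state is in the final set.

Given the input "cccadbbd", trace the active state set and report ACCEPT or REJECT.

Answer: REJECT

Trace:
initial (ε-close {0}): {0}
'c' @ 1: {1,2,3,4}  (accept∈set)
'c' @ 2: {3,4,5}  (accept∈set)
'c' @ 3: {3,4,5}  (accept∈set)
'a' @ 4: {}  — no active states
rest 'dbbd' ignored (set empty)
final: {}; accept 3 not in set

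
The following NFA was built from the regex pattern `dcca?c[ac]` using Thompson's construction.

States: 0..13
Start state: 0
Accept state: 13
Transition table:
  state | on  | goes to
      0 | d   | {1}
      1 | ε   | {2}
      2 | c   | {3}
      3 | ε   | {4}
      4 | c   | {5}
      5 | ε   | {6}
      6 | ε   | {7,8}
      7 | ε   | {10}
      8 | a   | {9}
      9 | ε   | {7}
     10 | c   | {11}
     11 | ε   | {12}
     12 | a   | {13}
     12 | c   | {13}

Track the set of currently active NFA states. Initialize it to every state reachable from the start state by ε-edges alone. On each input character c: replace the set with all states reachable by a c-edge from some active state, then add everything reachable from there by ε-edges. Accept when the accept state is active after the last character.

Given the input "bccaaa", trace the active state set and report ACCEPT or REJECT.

Answer: REJECT

Derivation:
initial (ε-close {0}): {0}
'b' @ 1: {}  — no active states
rest 'ccaaa' ignored (set empty)
end set {} — state 13 not in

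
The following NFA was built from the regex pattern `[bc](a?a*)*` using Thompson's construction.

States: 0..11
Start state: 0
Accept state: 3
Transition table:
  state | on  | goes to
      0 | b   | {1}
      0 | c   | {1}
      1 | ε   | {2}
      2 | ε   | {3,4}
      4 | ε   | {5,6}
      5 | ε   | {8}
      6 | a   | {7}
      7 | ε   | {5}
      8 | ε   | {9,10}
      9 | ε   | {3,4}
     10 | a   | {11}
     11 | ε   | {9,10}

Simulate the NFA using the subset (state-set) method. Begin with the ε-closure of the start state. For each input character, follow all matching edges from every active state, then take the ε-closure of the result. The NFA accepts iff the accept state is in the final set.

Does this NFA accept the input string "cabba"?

start: ε-closure({0}) = {0}
'c' @ 1: {1,2,3,4,5,6,8,9,10}  ✓accept
'a' @ 2: {3,4,5,6,7,8,9,10,11}  ✓accept
'b' @ 3: {}  — no active states
rest 'ba' ignored (set empty)
end set {} — state 3 not in

Answer: REJECT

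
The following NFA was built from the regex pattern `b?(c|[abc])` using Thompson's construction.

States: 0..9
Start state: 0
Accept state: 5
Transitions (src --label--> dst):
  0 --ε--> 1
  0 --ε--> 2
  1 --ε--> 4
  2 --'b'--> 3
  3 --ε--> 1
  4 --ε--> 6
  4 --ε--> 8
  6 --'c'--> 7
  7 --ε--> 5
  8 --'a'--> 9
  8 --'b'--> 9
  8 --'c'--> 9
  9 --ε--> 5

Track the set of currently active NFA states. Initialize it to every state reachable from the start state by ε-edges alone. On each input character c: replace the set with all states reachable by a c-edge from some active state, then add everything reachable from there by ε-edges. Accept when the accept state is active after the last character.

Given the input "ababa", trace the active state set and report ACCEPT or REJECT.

Answer: REJECT

Derivation:
initial (ε-close {0}): {0,1,2,4,6,8}
'a' @ 1: {5,9}  ✓accept
'b' @ 2: {}  — dead — no transitions
rest 'aba' ignored (set empty)
final: {}; accept 5 not in set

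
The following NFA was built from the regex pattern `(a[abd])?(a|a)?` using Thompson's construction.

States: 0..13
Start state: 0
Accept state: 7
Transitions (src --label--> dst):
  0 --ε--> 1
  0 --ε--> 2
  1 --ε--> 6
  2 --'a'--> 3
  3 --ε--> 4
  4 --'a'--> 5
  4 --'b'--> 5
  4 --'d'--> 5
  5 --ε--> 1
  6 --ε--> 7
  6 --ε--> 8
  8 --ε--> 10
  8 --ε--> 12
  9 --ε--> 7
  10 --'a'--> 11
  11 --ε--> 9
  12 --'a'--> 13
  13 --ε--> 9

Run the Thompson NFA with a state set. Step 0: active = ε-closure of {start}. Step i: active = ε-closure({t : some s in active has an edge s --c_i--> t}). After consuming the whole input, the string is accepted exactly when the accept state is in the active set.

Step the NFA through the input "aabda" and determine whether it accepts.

Answer: REJECT

Derivation:
initial (ε-close {0}): {0,1,2,6,7,8,10,12}
'a' @ 1: {3,4,7,9,11,13}  [accepting]
'a' @ 2: {1,5,6,7,8,10,12}  [accepting]
'b' @ 3: {}  — dead — no transitions
rest 'da' ignored (set empty)
end set {} — state 7 not in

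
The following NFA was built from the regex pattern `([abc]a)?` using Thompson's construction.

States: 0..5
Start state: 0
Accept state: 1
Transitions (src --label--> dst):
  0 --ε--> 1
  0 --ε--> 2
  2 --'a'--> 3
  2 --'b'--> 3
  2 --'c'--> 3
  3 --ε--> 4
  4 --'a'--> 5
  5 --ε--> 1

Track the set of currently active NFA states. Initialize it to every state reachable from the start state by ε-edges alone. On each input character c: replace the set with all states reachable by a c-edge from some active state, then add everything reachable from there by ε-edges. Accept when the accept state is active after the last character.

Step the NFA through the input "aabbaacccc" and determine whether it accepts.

start: ε-closure({0}) = {0,1,2}
'a' @ 1: {3,4}
'a' @ 2: {1,5}  ✓accept
'b' @ 3: {}  — state set empty
rest 'baacccc' ignored (set empty)
after full input: {}  (accept=1 not in)

Answer: REJECT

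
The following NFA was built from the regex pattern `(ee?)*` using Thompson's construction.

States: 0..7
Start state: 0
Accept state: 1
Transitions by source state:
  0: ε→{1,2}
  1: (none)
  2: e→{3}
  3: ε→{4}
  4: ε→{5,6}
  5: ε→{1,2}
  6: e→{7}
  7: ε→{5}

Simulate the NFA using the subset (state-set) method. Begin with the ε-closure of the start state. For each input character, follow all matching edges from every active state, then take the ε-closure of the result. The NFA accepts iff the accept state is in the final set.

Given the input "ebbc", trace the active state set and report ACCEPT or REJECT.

start: ε-closure({0}) = {0,1,2}
'e' @ 1: {1,2,3,4,5,6}  [accepting]
'b' @ 2: {}  — no active states
rest 'bc' ignored (set empty)
final: {}; accept 1 not in set

Answer: REJECT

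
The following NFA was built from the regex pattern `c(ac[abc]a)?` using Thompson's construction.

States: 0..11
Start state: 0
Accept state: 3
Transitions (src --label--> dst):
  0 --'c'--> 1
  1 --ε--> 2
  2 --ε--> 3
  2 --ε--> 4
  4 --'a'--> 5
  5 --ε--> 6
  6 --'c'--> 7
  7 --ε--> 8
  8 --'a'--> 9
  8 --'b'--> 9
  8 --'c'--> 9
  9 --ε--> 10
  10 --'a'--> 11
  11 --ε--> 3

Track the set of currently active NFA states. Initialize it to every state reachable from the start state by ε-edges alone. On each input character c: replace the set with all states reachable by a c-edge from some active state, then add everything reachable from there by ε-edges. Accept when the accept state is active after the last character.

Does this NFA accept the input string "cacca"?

Answer: ACCEPT

Derivation:
initial (ε-close {0}): {0}
'c' @ 1: {1,2,3,4}  ✓accept
'a' @ 2: {5,6}
'c' @ 3: {7,8}
'c' @ 4: {9,10}
'a' @ 5: {3,11}  ✓accept
end set {3,11} — state 3 in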